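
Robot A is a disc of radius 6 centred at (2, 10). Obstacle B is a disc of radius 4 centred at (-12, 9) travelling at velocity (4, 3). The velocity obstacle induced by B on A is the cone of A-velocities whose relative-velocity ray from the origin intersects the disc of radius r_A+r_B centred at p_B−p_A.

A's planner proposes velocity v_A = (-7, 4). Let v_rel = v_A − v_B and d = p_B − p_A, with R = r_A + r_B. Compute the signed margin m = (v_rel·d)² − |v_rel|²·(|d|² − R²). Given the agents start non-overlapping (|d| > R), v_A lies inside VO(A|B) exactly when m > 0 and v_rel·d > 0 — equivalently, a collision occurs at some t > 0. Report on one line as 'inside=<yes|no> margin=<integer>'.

d = (-14, -1),  |d|² = 197;  R = 6+4 = 10,  c = 197−10² = 97
v_rel = (-11, 1),  |v_rel|² = 122;  v_rel·d = (-11)·(-14) + (1)·(-1) = 153
122·t² − 306·t + 97 = 0  ⇒  m = 153² − 122·97 = 11575
m = 11575 > 0,  v_rel·d = 153 > 0  ⇒  inside

inside=yes margin=11575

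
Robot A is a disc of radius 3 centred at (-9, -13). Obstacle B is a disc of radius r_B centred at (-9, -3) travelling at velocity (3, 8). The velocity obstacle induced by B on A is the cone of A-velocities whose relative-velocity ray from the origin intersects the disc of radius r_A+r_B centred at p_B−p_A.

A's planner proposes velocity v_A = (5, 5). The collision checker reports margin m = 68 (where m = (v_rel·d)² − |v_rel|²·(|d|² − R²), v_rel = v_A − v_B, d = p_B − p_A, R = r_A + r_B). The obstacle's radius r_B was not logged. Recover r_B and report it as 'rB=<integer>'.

m = 68
d = (0, 10);  v_rel = (2, -3),  |v_rel|² = 13
v_rel×d = (2)·(10) − (-3)·(0) = 20
since m = R²·13 − 20²:  R² = (400 + 68) / 13 = 36
R = √36 = 6  ⇒  r_B = 6 − 3 = 3

rB=3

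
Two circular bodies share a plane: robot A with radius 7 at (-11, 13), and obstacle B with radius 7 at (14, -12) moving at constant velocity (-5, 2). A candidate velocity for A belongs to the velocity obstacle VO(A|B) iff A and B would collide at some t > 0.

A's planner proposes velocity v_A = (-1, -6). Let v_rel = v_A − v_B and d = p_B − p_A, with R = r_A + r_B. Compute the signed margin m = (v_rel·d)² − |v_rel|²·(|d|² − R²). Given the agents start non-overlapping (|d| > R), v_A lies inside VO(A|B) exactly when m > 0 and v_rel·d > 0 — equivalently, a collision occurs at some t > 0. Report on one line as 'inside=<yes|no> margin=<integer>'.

d = (25, -25),  |d|² = 1250;  R = 7+7 = 14,  c = 1250−14² = 1054
v_rel = (4, -8),  |v_rel|² = 80;  v_rel·d = (4)·(25) + (-8)·(-25) = 300
80·t² − 600·t + 1054 = 0  ⇒  m = 300² − 80·1054 = 5680
m = 5680 > 0,  v_rel·d = 300 > 0  ⇒  inside

inside=yes margin=5680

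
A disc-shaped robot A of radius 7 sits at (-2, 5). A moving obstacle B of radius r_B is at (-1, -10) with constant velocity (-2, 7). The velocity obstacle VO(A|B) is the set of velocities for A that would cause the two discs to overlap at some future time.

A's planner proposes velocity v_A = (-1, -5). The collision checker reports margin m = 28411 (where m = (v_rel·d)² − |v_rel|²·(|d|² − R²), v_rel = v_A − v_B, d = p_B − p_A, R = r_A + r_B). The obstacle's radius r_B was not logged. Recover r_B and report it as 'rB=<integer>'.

m = 28411
d = (1, -15);  v_rel = (1, -12),  |v_rel|² = 145
v_rel×d = (1)·(-15) − (-12)·(1) = -3
since m = R²·145 − (-3)²:  R² = (9 + 28411) / 145 = 196
R = √196 = 14  ⇒  r_B = 14 − 7 = 7

rB=7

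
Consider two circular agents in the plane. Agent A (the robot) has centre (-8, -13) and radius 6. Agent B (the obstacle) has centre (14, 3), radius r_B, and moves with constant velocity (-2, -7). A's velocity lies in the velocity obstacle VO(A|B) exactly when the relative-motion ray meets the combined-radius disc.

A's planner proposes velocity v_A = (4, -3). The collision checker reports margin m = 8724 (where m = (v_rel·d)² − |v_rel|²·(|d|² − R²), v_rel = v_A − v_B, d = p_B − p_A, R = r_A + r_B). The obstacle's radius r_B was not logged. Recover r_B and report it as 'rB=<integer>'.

m = 8724
d = (22, 16);  v_rel = (6, 4),  |v_rel|² = 52
v_rel×d = (6)·(16) − (4)·(22) = 8
since m = R²·52 − 8²:  R² = (64 + 8724) / 52 = 169
R = √169 = 13  ⇒  r_B = 13 − 6 = 7

rB=7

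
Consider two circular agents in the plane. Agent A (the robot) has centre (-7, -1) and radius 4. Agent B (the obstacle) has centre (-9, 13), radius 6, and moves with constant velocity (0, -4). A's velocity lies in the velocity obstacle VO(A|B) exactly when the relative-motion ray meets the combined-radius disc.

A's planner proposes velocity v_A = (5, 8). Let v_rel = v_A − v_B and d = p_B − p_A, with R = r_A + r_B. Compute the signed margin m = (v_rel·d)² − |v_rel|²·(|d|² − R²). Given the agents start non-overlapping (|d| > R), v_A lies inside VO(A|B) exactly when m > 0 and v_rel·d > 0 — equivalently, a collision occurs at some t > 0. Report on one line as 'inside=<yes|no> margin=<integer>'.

d = (-2, 14),  |d|² = 200;  R = 4+6 = 10,  c = 200−10² = 100
v_rel = (5, 12),  |v_rel|² = 169;  v_rel·d = (5)·(-2) + (12)·(14) = 158
169·t² − 316·t + 100 = 0  ⇒  m = 158² − 169·100 = 8064
m = 8064 > 0,  v_rel·d = 158 > 0  ⇒  inside

inside=yes margin=8064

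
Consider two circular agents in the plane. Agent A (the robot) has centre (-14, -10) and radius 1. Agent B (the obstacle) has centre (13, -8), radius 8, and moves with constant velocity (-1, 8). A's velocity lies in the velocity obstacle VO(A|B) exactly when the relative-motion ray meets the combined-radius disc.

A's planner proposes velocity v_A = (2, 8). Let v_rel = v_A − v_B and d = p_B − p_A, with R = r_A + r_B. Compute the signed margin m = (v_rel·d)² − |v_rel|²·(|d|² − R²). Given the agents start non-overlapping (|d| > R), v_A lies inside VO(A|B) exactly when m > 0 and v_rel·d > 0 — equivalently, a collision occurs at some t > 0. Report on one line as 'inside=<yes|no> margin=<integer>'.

d = (27, 2),  |d|² = 733;  R = 1+8 = 9,  c = 733−9² = 652
v_rel = (3, 0),  |v_rel|² = 9;  v_rel·d = (3)·(27) + (0)·(2) = 81
9·t² − 162·t + 652 = 0  ⇒  m = 81² − 9·652 = 693
m = 693 > 0,  v_rel·d = 81 > 0  ⇒  inside

inside=yes margin=693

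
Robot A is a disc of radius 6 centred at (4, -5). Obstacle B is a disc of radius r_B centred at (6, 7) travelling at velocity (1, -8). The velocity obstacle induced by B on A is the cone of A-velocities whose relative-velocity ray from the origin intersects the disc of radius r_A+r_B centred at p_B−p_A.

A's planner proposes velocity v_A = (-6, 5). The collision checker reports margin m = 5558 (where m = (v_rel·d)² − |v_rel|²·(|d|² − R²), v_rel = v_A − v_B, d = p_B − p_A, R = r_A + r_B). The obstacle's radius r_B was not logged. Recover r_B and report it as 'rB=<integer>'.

m = 5558
d = (2, 12);  v_rel = (-7, 13),  |v_rel|² = 218
v_rel×d = (-7)·(12) − (13)·(2) = -110
since m = R²·218 − (-110)²:  R² = (12100 + 5558) / 218 = 81
R = √81 = 9  ⇒  r_B = 9 − 6 = 3

rB=3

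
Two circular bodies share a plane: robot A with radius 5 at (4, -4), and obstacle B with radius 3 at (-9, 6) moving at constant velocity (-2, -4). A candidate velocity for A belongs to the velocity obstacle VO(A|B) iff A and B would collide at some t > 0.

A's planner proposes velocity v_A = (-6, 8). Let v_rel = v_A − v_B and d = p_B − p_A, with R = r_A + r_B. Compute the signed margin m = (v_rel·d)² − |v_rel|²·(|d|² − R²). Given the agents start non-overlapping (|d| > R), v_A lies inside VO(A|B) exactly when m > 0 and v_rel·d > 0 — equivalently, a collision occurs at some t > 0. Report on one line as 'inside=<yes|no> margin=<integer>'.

d = (-13, 10),  |d|² = 269;  R = 5+3 = 8,  c = 269−8² = 205
v_rel = (-4, 12),  |v_rel|² = 160;  v_rel·d = (-4)·(-13) + (12)·(10) = 172
160·t² − 344·t + 205 = 0  ⇒  m = 172² − 160·205 = -3216
m = -3216 < 0,  v_rel·d = 172 > 0  ⇒  outside

inside=no margin=-3216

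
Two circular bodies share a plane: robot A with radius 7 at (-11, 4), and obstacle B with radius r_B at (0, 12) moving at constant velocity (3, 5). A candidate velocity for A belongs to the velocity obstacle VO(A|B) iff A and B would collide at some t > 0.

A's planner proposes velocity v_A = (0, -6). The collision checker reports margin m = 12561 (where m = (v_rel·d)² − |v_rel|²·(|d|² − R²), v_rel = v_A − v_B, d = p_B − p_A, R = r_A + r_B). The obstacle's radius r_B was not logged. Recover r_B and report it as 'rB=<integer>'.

m = 12561
d = (11, 8);  v_rel = (-3, -11),  |v_rel|² = 130
v_rel×d = (-3)·(8) − (-11)·(11) = 97
since m = R²·130 − 97²:  R² = (9409 + 12561) / 130 = 169
R = √169 = 13  ⇒  r_B = 13 − 7 = 6

rB=6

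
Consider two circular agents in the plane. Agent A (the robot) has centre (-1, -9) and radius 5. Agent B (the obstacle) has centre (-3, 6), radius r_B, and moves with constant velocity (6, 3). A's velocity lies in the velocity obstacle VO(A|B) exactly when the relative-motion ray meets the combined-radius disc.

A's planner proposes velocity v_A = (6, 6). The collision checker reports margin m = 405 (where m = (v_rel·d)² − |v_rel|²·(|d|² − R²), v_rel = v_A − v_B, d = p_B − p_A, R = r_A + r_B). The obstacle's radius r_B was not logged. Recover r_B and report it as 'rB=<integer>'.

m = 405
d = (-2, 15);  v_rel = (0, 3),  |v_rel|² = 9
v_rel×d = (0)·(15) − (3)·(-2) = 6
since m = R²·9 − 6²:  R² = (36 + 405) / 9 = 49
R = √49 = 7  ⇒  r_B = 7 − 5 = 2

rB=2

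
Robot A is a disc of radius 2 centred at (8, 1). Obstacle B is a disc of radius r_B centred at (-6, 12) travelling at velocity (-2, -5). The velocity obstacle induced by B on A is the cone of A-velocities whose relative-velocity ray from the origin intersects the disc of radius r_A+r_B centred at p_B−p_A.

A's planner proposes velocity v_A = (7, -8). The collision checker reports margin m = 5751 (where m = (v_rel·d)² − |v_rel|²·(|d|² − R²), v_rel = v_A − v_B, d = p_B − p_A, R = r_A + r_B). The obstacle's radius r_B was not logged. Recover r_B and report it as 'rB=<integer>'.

m = 5751
d = (-14, 11);  v_rel = (9, -3),  |v_rel|² = 90
v_rel×d = (9)·(11) − (-3)·(-14) = 57
since m = R²·90 − 57²:  R² = (3249 + 5751) / 90 = 100
R = √100 = 10  ⇒  r_B = 10 − 2 = 8

rB=8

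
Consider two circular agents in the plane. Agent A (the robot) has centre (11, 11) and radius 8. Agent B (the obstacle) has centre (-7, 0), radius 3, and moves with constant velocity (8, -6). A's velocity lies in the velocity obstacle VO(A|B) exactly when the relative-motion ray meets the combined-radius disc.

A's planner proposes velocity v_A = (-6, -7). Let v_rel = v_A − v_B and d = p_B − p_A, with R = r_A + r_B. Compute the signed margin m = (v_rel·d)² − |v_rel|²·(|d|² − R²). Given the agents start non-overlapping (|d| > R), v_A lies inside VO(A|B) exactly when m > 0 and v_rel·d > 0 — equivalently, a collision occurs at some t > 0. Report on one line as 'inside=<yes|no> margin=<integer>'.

d = (-18, -11),  |d|² = 445;  R = 8+3 = 11,  c = 445−11² = 324
v_rel = (-14, -1),  |v_rel|² = 197;  v_rel·d = (-14)·(-18) + (-1)·(-11) = 263
197·t² − 526·t + 324 = 0  ⇒  m = 263² − 197·324 = 5341
m = 5341 > 0,  v_rel·d = 263 > 0  ⇒  inside

inside=yes margin=5341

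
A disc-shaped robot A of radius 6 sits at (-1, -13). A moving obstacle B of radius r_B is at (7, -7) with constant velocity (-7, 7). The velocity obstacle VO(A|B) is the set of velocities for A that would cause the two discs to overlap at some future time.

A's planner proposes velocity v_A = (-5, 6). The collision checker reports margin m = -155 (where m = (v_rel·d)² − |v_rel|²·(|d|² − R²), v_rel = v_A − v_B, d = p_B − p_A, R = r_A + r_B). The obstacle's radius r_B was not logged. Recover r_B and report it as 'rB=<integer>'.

m = -155
d = (8, 6);  v_rel = (2, -1),  |v_rel|² = 5
v_rel×d = (2)·(6) − (-1)·(8) = 20
since m = R²·5 − 20²:  R² = (400 + -155) / 5 = 49
R = √49 = 7  ⇒  r_B = 7 − 6 = 1

rB=1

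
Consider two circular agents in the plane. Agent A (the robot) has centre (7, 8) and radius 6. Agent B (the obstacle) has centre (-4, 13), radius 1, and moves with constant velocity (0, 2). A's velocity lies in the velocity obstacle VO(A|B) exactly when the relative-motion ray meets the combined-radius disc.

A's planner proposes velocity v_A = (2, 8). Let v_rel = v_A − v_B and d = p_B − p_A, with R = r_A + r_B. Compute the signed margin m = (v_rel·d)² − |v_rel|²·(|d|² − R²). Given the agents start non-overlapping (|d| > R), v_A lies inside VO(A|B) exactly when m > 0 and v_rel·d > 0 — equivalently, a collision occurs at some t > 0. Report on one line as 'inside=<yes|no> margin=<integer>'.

d = (-11, 5),  |d|² = 146;  R = 6+1 = 7,  c = 146−7² = 97
v_rel = (2, 6),  |v_rel|² = 40;  v_rel·d = (2)·(-11) + (6)·(5) = 8
40·t² − 16·t + 97 = 0  ⇒  m = 8² − 40·97 = -3816
m = -3816 < 0,  v_rel·d = 8 > 0  ⇒  outside

inside=no margin=-3816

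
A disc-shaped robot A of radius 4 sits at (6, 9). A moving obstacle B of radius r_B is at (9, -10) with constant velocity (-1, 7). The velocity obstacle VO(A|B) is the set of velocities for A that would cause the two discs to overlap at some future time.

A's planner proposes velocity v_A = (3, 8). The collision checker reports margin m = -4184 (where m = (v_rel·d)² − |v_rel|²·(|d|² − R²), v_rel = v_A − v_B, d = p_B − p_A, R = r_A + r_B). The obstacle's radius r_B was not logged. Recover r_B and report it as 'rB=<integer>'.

m = -4184
d = (3, -19);  v_rel = (4, 1),  |v_rel|² = 17
v_rel×d = (4)·(-19) − (1)·(3) = -79
since m = R²·17 − (-79)²:  R² = (6241 + -4184) / 17 = 121
R = √121 = 11  ⇒  r_B = 11 − 4 = 7

rB=7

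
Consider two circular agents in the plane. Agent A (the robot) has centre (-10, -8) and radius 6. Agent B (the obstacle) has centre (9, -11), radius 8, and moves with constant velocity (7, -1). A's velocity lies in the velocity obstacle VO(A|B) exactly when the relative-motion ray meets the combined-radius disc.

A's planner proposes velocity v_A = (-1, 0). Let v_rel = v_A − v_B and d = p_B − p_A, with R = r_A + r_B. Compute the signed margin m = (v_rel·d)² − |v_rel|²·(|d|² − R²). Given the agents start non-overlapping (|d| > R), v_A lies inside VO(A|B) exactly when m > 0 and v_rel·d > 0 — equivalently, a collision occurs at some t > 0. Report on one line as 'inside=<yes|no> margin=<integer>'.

d = (19, -3),  |d|² = 370;  R = 6+8 = 14,  c = 370−14² = 174
v_rel = (-8, 1),  |v_rel|² = 65;  v_rel·d = (-8)·(19) + (1)·(-3) = -155
65·t² + 310·t + 174 = 0  ⇒  m = (-155)² − 65·174 = 12715
m = 12715 > 0,  v_rel·d = -155 < 0  ⇒  outside

inside=no margin=12715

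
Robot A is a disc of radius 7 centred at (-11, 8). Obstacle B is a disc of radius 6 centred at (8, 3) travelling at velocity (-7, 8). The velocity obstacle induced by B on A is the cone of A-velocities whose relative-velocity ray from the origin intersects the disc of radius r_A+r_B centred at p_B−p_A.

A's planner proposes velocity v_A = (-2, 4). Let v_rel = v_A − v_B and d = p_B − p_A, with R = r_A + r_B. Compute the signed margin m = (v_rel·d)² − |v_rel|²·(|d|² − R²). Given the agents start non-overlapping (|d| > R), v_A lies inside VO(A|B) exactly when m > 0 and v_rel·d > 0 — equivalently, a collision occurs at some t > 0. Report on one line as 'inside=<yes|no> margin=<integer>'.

d = (19, -5),  |d|² = 386;  R = 7+6 = 13,  c = 386−13² = 217
v_rel = (5, -4),  |v_rel|² = 41;  v_rel·d = (5)·(19) + (-4)·(-5) = 115
41·t² − 230·t + 217 = 0  ⇒  m = 115² − 41·217 = 4328
m = 4328 > 0,  v_rel·d = 115 > 0  ⇒  inside

inside=yes margin=4328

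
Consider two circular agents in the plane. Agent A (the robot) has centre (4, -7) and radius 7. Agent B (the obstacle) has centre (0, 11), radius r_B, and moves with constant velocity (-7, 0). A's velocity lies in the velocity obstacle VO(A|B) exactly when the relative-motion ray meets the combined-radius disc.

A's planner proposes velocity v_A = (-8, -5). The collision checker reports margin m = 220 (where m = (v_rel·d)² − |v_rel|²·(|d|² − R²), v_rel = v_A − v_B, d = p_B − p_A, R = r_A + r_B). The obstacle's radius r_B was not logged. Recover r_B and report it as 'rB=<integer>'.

m = 220
d = (-4, 18);  v_rel = (-1, -5),  |v_rel|² = 26
v_rel×d = (-1)·(18) − (-5)·(-4) = -38
since m = R²·26 − (-38)²:  R² = (1444 + 220) / 26 = 64
R = √64 = 8  ⇒  r_B = 8 − 7 = 1

rB=1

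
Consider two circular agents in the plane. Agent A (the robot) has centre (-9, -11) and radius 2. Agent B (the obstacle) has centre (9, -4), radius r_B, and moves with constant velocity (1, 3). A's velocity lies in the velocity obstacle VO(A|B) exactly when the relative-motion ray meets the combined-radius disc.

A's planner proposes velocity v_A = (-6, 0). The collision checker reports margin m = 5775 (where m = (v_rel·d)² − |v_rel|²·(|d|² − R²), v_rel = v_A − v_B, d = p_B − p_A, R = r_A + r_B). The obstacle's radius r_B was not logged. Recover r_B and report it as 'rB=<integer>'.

m = 5775
d = (18, 7);  v_rel = (-7, -3),  |v_rel|² = 58
v_rel×d = (-7)·(7) − (-3)·(18) = 5
since m = R²·58 − 5²:  R² = (25 + 5775) / 58 = 100
R = √100 = 10  ⇒  r_B = 10 − 2 = 8

rB=8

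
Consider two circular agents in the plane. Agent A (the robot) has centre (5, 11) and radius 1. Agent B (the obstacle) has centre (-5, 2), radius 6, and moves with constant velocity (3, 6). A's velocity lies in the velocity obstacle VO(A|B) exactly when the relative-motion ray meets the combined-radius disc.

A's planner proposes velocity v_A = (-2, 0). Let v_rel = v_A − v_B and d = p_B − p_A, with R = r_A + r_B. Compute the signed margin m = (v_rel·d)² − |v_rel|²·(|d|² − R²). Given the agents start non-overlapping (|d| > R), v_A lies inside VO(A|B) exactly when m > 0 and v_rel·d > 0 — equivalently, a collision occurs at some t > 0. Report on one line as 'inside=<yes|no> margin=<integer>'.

d = (-10, -9),  |d|² = 181;  R = 1+6 = 7,  c = 181−7² = 132
v_rel = (-5, -6),  |v_rel|² = 61;  v_rel·d = (-5)·(-10) + (-6)·(-9) = 104
61·t² − 208·t + 132 = 0  ⇒  m = 104² − 61·132 = 2764
m = 2764 > 0,  v_rel·d = 104 > 0  ⇒  inside

inside=yes margin=2764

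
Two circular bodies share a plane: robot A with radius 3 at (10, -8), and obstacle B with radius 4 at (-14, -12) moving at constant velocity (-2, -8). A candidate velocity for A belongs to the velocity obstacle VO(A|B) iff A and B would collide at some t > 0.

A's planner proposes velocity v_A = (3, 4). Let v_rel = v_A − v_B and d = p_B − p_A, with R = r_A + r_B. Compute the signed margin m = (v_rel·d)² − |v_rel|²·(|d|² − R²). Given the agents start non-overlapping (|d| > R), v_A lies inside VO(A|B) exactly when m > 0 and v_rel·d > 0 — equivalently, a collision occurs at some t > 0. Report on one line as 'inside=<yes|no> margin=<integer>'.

d = (-24, -4),  |d|² = 592;  R = 3+4 = 7,  c = 592−7² = 543
v_rel = (5, 12),  |v_rel|² = 169;  v_rel·d = (5)·(-24) + (12)·(-4) = -168
169·t² + 336·t + 543 = 0  ⇒  m = (-168)² − 169·543 = -63543
m = -63543 < 0,  v_rel·d = -168 < 0  ⇒  outside

inside=no margin=-63543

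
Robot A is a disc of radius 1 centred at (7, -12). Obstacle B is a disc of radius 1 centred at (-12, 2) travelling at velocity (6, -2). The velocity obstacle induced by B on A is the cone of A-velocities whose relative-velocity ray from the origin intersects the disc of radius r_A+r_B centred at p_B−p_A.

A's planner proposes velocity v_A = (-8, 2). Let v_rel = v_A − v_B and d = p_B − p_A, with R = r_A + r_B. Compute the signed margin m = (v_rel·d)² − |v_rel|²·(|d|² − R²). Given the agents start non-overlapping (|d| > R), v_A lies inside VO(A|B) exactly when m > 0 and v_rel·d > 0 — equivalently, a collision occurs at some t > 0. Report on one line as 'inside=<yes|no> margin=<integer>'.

d = (-19, 14),  |d|² = 557;  R = 1+1 = 2,  c = 557−2² = 553
v_rel = (-14, 4),  |v_rel|² = 212;  v_rel·d = (-14)·(-19) + (4)·(14) = 322
212·t² − 644·t + 553 = 0  ⇒  m = 322² − 212·553 = -13552
m = -13552 < 0,  v_rel·d = 322 > 0  ⇒  outside

inside=no margin=-13552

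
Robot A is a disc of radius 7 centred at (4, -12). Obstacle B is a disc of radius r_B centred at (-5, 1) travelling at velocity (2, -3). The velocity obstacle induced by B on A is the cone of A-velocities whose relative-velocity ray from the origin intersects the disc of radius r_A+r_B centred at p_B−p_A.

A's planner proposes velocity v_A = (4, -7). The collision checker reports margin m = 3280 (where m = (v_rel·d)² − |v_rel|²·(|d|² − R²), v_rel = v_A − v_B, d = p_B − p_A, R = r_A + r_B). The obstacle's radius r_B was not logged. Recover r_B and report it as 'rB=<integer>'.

m = 3280
d = (-9, 13);  v_rel = (2, -4),  |v_rel|² = 20
v_rel×d = (2)·(13) − (-4)·(-9) = -10
since m = R²·20 − (-10)²:  R² = (100 + 3280) / 20 = 169
R = √169 = 13  ⇒  r_B = 13 − 7 = 6

rB=6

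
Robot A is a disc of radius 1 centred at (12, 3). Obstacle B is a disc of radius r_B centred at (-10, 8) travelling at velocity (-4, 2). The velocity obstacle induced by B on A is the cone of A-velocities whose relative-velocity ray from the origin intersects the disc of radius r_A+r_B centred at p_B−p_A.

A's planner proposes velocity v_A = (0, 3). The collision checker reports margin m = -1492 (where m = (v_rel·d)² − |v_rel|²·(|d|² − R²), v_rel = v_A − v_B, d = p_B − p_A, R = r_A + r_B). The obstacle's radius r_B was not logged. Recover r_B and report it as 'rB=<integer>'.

m = -1492
d = (-22, 5);  v_rel = (4, 1),  |v_rel|² = 17
v_rel×d = (4)·(5) − (1)·(-22) = 42
since m = R²·17 − 42²:  R² = (1764 + -1492) / 17 = 16
R = √16 = 4  ⇒  r_B = 4 − 1 = 3

rB=3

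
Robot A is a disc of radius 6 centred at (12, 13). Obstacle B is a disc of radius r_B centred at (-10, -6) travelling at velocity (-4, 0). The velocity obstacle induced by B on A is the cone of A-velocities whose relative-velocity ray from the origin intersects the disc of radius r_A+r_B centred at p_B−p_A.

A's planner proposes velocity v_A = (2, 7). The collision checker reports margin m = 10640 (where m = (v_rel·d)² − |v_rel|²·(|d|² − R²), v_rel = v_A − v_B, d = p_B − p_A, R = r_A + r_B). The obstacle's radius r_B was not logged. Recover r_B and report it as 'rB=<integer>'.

m = 10640
d = (-22, -19);  v_rel = (6, 7),  |v_rel|² = 85
v_rel×d = (6)·(-19) − (7)·(-22) = 40
since m = R²·85 − 40²:  R² = (1600 + 10640) / 85 = 144
R = √144 = 12  ⇒  r_B = 12 − 6 = 6

rB=6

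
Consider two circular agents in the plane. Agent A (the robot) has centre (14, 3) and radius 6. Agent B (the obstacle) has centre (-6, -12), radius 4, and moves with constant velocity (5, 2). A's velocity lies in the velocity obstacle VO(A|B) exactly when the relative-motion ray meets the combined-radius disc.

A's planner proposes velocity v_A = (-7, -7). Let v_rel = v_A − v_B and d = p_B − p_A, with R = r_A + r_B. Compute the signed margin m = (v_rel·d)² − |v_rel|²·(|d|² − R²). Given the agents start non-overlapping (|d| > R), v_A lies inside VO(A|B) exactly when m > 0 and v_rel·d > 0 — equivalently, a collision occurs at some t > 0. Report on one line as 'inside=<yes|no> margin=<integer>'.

d = (-20, -15),  |d|² = 625;  R = 6+4 = 10,  c = 625−10² = 525
v_rel = (-12, -9),  |v_rel|² = 225;  v_rel·d = (-12)·(-20) + (-9)·(-15) = 375
225·t² − 750·t + 525 = 0  ⇒  m = 375² − 225·525 = 22500
m = 22500 > 0,  v_rel·d = 375 > 0  ⇒  inside

inside=yes margin=22500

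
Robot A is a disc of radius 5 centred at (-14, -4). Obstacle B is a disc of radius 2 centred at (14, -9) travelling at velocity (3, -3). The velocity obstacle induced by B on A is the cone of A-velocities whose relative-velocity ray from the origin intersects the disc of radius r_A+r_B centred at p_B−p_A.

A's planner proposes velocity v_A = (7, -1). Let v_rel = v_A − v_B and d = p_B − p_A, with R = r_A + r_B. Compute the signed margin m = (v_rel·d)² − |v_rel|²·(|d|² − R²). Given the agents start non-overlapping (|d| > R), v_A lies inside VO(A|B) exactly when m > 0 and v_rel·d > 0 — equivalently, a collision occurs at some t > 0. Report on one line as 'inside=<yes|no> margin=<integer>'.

d = (28, -5),  |d|² = 809;  R = 5+2 = 7,  c = 809−7² = 760
v_rel = (4, 2),  |v_rel|² = 20;  v_rel·d = (4)·(28) + (2)·(-5) = 102
20·t² − 204·t + 760 = 0  ⇒  m = 102² − 20·760 = -4796
m = -4796 < 0,  v_rel·d = 102 > 0  ⇒  outside

inside=no margin=-4796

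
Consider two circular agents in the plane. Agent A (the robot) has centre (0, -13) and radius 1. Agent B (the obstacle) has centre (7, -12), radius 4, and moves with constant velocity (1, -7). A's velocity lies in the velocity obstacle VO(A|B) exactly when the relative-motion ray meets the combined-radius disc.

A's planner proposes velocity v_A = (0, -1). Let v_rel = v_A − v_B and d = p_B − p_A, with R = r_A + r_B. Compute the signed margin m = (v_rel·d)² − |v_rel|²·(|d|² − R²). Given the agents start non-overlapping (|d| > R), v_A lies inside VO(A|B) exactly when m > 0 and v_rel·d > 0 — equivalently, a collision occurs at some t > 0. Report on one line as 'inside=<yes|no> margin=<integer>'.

d = (7, 1),  |d|² = 50;  R = 1+4 = 5,  c = 50−5² = 25
v_rel = (-1, 6),  |v_rel|² = 37;  v_rel·d = (-1)·(7) + (6)·(1) = -1
37·t² + 2·t + 25 = 0  ⇒  m = (-1)² − 37·25 = -924
m = -924 < 0,  v_rel·d = -1 < 0  ⇒  outside

inside=no margin=-924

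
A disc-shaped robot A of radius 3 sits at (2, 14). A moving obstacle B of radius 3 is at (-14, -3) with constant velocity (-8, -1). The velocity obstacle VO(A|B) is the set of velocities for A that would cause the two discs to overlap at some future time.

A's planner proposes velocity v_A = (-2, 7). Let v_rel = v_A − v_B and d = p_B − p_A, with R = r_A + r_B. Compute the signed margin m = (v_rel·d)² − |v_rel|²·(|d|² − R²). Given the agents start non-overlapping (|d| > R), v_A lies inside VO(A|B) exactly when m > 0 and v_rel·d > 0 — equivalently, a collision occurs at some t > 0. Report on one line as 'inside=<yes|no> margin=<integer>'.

d = (-16, -17),  |d|² = 545;  R = 3+3 = 6,  c = 545−6² = 509
v_rel = (6, 8),  |v_rel|² = 100;  v_rel·d = (6)·(-16) + (8)·(-17) = -232
100·t² + 464·t + 509 = 0  ⇒  m = (-232)² − 100·509 = 2924
m = 2924 > 0,  v_rel·d = -232 < 0  ⇒  outside

inside=no margin=2924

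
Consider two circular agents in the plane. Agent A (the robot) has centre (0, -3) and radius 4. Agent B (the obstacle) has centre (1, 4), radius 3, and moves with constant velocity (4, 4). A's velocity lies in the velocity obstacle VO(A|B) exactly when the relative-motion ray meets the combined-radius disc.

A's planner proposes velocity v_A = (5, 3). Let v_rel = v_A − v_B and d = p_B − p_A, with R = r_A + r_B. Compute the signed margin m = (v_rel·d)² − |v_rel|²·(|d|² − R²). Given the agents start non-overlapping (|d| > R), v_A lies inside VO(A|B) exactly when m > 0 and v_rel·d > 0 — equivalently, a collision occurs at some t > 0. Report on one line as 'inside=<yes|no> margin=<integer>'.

d = (1, 7),  |d|² = 50;  R = 4+3 = 7,  c = 50−7² = 1
v_rel = (1, -1),  |v_rel|² = 2;  v_rel·d = (1)·(1) + (-1)·(7) = -6
2·t² + 12·t + 1 = 0  ⇒  m = (-6)² − 2·1 = 34
m = 34 > 0,  v_rel·d = -6 < 0  ⇒  outside

inside=no margin=34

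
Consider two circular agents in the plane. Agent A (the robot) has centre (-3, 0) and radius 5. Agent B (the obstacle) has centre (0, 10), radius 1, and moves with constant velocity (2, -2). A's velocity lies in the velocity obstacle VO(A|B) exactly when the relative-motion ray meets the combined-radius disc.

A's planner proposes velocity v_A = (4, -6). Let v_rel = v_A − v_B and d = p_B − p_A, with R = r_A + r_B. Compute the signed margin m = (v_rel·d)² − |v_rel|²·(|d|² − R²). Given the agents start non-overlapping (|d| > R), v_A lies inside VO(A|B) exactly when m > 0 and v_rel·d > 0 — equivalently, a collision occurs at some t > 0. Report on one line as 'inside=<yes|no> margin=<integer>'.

d = (3, 10),  |d|² = 109;  R = 5+1 = 6,  c = 109−6² = 73
v_rel = (2, -4),  |v_rel|² = 20;  v_rel·d = (2)·(3) + (-4)·(10) = -34
20·t² + 68·t + 73 = 0  ⇒  m = (-34)² − 20·73 = -304
m = -304 < 0,  v_rel·d = -34 < 0  ⇒  outside

inside=no margin=-304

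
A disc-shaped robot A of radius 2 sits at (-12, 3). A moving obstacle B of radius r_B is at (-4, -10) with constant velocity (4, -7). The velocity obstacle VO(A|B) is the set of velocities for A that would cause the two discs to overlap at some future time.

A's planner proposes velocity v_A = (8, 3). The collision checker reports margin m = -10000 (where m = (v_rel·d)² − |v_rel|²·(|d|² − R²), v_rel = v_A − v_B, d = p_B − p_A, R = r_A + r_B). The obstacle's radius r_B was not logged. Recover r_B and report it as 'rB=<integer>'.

m = -10000
d = (8, -13);  v_rel = (4, 10),  |v_rel|² = 116
v_rel×d = (4)·(-13) − (10)·(8) = -132
since m = R²·116 − (-132)²:  R² = (17424 + -10000) / 116 = 64
R = √64 = 8  ⇒  r_B = 8 − 2 = 6

rB=6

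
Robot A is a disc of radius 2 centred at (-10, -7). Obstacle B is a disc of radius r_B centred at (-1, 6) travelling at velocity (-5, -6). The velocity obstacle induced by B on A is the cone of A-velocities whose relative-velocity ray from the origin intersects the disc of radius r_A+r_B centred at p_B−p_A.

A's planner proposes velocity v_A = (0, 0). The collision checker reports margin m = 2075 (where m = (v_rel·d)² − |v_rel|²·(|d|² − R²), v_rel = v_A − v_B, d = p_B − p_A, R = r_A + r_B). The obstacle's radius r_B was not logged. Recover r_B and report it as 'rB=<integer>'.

m = 2075
d = (9, 13);  v_rel = (5, 6),  |v_rel|² = 61
v_rel×d = (5)·(13) − (6)·(9) = 11
since m = R²·61 − 11²:  R² = (121 + 2075) / 61 = 36
R = √36 = 6  ⇒  r_B = 6 − 2 = 4

rB=4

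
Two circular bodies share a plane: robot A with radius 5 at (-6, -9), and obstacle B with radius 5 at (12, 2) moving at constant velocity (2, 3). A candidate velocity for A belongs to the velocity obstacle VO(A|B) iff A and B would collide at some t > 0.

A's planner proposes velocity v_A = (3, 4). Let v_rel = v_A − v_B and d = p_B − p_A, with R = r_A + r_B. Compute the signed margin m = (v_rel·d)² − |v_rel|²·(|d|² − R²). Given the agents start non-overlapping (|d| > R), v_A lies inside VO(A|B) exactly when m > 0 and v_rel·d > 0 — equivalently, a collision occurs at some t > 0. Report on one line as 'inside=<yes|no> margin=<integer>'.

d = (18, 11),  |d|² = 445;  R = 5+5 = 10,  c = 445−10² = 345
v_rel = (1, 1),  |v_rel|² = 2;  v_rel·d = (1)·(18) + (1)·(11) = 29
2·t² − 58·t + 345 = 0  ⇒  m = 29² − 2·345 = 151
m = 151 > 0,  v_rel·d = 29 > 0  ⇒  inside

inside=yes margin=151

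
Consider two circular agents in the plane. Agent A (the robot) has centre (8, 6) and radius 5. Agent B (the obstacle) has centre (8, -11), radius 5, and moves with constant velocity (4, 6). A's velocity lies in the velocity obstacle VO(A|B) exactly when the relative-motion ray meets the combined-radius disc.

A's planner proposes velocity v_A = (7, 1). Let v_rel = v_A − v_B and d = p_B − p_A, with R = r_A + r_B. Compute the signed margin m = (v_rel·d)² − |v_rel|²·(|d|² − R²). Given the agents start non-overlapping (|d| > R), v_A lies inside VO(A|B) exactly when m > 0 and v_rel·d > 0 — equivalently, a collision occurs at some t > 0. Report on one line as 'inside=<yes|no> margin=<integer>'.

d = (0, -17),  |d|² = 289;  R = 5+5 = 10,  c = 289−10² = 189
v_rel = (3, -5),  |v_rel|² = 34;  v_rel·d = (3)·(0) + (-5)·(-17) = 85
34·t² − 170·t + 189 = 0  ⇒  m = 85² − 34·189 = 799
m = 799 > 0,  v_rel·d = 85 > 0  ⇒  inside

inside=yes margin=799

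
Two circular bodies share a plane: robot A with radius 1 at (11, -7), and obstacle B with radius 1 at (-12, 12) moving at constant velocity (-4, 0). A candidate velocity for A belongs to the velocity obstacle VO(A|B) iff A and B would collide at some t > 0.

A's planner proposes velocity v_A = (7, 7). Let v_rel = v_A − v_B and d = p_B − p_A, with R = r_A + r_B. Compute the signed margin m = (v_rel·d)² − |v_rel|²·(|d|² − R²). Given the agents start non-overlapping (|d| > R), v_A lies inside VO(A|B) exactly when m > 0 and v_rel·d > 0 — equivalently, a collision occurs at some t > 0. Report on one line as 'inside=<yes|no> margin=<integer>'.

d = (-23, 19),  |d|² = 890;  R = 1+1 = 2,  c = 890−2² = 886
v_rel = (11, 7),  |v_rel|² = 170;  v_rel·d = (11)·(-23) + (7)·(19) = -120
170·t² + 240·t + 886 = 0  ⇒  m = (-120)² − 170·886 = -136220
m = -136220 < 0,  v_rel·d = -120 < 0  ⇒  outside

inside=no margin=-136220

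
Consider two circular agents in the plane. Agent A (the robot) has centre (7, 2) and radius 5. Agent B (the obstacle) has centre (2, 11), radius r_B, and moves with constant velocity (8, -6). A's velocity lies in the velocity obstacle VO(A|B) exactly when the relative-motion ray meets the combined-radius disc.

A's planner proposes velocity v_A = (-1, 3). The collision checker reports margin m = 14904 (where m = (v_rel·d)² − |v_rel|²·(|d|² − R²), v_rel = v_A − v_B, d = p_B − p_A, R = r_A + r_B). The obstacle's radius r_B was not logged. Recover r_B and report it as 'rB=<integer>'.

m = 14904
d = (-5, 9);  v_rel = (-9, 9),  |v_rel|² = 162
v_rel×d = (-9)·(9) − (9)·(-5) = -36
since m = R²·162 − (-36)²:  R² = (1296 + 14904) / 162 = 100
R = √100 = 10  ⇒  r_B = 10 − 5 = 5

rB=5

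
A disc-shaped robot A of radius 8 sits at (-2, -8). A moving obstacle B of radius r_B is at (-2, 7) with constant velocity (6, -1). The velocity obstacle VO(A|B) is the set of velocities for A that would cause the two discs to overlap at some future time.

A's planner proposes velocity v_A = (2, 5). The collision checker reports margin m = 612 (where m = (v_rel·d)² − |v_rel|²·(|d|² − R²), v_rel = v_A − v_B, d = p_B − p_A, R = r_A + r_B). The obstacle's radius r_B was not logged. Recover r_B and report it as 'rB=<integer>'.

m = 612
d = (0, 15);  v_rel = (-4, 6),  |v_rel|² = 52
v_rel×d = (-4)·(15) − (6)·(0) = -60
since m = R²·52 − (-60)²:  R² = (3600 + 612) / 52 = 81
R = √81 = 9  ⇒  r_B = 9 − 8 = 1

rB=1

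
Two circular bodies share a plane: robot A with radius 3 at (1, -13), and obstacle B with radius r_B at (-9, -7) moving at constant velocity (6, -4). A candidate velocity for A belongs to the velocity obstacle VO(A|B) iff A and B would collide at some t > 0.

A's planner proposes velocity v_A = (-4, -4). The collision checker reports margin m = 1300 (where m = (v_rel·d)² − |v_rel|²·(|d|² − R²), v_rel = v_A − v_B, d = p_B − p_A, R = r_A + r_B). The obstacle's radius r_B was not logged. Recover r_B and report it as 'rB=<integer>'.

m = 1300
d = (-10, 6);  v_rel = (-10, 0),  |v_rel|² = 100
v_rel×d = (-10)·(6) − (0)·(-10) = -60
since m = R²·100 − (-60)²:  R² = (3600 + 1300) / 100 = 49
R = √49 = 7  ⇒  r_B = 7 − 3 = 4

rB=4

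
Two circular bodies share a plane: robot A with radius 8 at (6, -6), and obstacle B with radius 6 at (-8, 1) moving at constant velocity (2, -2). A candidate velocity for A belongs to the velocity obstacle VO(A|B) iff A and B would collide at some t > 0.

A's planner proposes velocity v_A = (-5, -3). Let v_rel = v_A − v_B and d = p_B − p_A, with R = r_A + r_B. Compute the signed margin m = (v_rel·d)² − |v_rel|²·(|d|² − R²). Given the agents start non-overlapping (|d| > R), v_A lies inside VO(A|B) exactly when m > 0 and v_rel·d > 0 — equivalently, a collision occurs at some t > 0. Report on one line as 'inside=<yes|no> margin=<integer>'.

d = (-14, 7),  |d|² = 245;  R = 8+6 = 14,  c = 245−14² = 49
v_rel = (-7, -1),  |v_rel|² = 50;  v_rel·d = (-7)·(-14) + (-1)·(7) = 91
50·t² − 182·t + 49 = 0  ⇒  m = 91² − 50·49 = 5831
m = 5831 > 0,  v_rel·d = 91 > 0  ⇒  inside

inside=yes margin=5831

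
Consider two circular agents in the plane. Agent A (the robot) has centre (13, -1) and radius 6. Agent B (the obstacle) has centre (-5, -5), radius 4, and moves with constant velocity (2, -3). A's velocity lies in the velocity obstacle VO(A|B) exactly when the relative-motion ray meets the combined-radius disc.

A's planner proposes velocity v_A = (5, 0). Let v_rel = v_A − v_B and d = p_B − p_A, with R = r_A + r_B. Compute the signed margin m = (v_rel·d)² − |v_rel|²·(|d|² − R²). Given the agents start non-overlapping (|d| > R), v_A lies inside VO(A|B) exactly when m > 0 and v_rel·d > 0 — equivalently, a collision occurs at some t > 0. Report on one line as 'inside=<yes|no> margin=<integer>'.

d = (-18, -4),  |d|² = 340;  R = 6+4 = 10,  c = 340−10² = 240
v_rel = (3, 3),  |v_rel|² = 18;  v_rel·d = (3)·(-18) + (3)·(-4) = -66
18·t² + 132·t + 240 = 0  ⇒  m = (-66)² − 18·240 = 36
m = 36 > 0,  v_rel·d = -66 < 0  ⇒  outside

inside=no margin=36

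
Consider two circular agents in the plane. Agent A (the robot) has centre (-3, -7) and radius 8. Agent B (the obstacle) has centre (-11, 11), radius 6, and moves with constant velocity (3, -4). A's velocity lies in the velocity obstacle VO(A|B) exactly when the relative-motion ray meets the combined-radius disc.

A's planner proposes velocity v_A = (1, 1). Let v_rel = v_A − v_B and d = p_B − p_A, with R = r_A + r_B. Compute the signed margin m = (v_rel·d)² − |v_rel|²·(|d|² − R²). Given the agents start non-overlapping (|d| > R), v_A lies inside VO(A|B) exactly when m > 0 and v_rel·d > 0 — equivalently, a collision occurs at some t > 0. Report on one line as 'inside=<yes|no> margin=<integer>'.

d = (-8, 18),  |d|² = 388;  R = 8+6 = 14,  c = 388−14² = 192
v_rel = (-2, 5),  |v_rel|² = 29;  v_rel·d = (-2)·(-8) + (5)·(18) = 106
29·t² − 212·t + 192 = 0  ⇒  m = 106² − 29·192 = 5668
m = 5668 > 0,  v_rel·d = 106 > 0  ⇒  inside

inside=yes margin=5668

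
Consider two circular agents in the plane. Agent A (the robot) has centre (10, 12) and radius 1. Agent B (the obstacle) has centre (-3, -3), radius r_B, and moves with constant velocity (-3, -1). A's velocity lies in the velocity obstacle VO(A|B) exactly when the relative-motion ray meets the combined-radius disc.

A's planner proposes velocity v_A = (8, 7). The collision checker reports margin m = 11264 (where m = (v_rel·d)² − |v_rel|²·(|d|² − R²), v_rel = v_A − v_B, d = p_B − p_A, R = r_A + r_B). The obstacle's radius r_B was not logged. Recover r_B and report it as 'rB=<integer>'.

m = 11264
d = (-13, -15);  v_rel = (11, 8),  |v_rel|² = 185
v_rel×d = (11)·(-15) − (8)·(-13) = -61
since m = R²·185 − (-61)²:  R² = (3721 + 11264) / 185 = 81
R = √81 = 9  ⇒  r_B = 9 − 1 = 8

rB=8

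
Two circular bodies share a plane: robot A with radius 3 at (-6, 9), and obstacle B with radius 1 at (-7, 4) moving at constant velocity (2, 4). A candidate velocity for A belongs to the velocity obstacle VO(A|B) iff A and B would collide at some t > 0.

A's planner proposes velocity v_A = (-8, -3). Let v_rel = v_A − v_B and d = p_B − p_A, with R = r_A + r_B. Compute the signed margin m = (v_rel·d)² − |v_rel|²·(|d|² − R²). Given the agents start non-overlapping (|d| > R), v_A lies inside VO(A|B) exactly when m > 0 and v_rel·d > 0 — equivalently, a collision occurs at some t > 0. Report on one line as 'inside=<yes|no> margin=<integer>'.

d = (-1, -5),  |d|² = 26;  R = 3+1 = 4,  c = 26−4² = 10
v_rel = (-10, -7),  |v_rel|² = 149;  v_rel·d = (-10)·(-1) + (-7)·(-5) = 45
149·t² − 90·t + 10 = 0  ⇒  m = 45² − 149·10 = 535
m = 535 > 0,  v_rel·d = 45 > 0  ⇒  inside

inside=yes margin=535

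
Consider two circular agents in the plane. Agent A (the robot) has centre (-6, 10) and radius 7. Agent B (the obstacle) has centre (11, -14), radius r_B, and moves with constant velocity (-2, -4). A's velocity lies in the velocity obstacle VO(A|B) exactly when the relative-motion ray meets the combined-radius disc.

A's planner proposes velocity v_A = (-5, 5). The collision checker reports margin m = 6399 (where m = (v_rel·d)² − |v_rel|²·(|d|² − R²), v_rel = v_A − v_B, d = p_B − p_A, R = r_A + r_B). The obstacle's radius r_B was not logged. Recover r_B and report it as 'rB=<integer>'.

m = 6399
d = (17, -24);  v_rel = (-3, 9),  |v_rel|² = 90
v_rel×d = (-3)·(-24) − (9)·(17) = -81
since m = R²·90 − (-81)²:  R² = (6561 + 6399) / 90 = 144
R = √144 = 12  ⇒  r_B = 12 − 7 = 5

rB=5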